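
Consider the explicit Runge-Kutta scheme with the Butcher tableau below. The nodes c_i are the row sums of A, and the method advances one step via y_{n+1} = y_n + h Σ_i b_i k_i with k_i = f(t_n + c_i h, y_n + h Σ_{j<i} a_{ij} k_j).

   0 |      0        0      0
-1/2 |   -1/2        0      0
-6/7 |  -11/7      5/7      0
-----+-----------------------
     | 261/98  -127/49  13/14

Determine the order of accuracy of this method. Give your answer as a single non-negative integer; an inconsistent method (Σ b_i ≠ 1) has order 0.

b = (261/98, -127/49, 13/14)
c = (0, -1/2, -6/7)
Ac = (0, 0, -5/14)
Σ b_i: 261/98·1 + (-127/49)·1 + 13/14·1 = 1 ✓
b·c: (-127/49)·(-1/2) + 13/14·(-6/7) = 1/2 ✓
b·c²: (-127/49)·1/4 + 13/14·36/49 = 47/1372 ≠ 1/3 ⇒ order 2.
b·Ac: 13/14·(-5/14) = -65/196 ≠ 1/6

2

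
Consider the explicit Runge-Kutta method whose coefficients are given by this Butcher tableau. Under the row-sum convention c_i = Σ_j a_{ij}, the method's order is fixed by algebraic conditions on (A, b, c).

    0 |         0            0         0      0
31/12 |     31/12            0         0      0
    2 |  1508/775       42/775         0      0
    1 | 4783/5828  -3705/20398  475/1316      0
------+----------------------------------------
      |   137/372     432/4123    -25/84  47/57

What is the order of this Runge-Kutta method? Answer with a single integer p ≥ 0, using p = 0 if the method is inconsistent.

b = (137/372, 432/4123, -25/84, 47/57)
c = (0, 31/12, 2, 1)
Ac = (0, 0, 7/50, 95/376)
Σ b_i: 137/372·1 + 432/4123·1 + (-25/84)·1 + 47/57·1 = 1 ✓
b·c: 432/4123·31/12 + (-25/84)·2 + 47/57·1 = 1/2 ✓
b·c²: 432/4123·961/144 + (-25/84)·4 + 47/57·1 = 1/3 ✓
b·Ac: (-25/84)·7/50 + 47/57·95/376 = 1/6 ✓
b·c³: 432/4123·29791/1728 + (-25/84)·8 + 47/57·1 = 1/4 ✓
b·(c∘Ac): (-25/84)·7/25 + 47/57·95/376 = 1/8 ✓
b·Ac²: (-25/84)·217/600 + 47/57·1045/4512 = 1/12 ✓
b·A²c: 47/57·19/376 = 1/24 ✓; 4 stages ⇒ order 4.

4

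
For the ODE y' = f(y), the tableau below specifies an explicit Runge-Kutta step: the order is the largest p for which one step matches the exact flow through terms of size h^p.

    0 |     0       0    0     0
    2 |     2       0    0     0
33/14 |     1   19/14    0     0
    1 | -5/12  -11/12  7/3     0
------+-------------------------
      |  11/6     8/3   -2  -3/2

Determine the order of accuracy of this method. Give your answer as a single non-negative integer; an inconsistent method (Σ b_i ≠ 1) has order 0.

1

b = (11/6, 8/3, -2, -3/2)
c = (0, 2, 33/14, 1)
Ac = (0, 0, 19/7, 11/3)
Σ b_i: 11/6·1 + 8/3·1 + (-2)·1 + (-3/2)·1 = 1 ✓
b·c: 8/3·2 + (-2)·33/14 + (-3/2)·1 = -37/42 ≠ 1/2 ⇒ order 1.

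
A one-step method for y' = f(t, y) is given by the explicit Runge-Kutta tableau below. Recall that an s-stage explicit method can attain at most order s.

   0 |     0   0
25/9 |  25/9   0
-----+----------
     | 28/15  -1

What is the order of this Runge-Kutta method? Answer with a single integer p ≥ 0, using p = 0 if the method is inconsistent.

0

b = (28/15, -1)
c = (0, 25/9)
Σ b_i: 28/15·1 + (-1)·1 = 13/15 ≠ 1 ⇒ order 0.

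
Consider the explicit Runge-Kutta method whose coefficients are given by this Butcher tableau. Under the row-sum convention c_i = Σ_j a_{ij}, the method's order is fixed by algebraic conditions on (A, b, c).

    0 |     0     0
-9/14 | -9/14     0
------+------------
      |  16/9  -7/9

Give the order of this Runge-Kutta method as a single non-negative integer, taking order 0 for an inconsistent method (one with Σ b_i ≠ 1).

2

b = (16/9, -7/9)
c = (0, -9/14)
Σ b_i: 16/9·1 + (-7/9)·1 = 1 ✓
b·c: (-7/9)·(-9/14) = 1/2 ✓; 2 stages ⇒ order 2.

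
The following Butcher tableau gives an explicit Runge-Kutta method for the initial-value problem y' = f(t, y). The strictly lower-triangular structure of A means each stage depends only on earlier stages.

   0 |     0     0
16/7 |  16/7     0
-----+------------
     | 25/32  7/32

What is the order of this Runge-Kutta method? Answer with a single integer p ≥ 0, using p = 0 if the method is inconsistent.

2

b = (25/32, 7/32)
c = (0, 16/7)
Σ b_i: 25/32·1 + 7/32·1 = 1 ✓
b·c: 7/32·16/7 = 1/2 ✓; 2 stages ⇒ order 2.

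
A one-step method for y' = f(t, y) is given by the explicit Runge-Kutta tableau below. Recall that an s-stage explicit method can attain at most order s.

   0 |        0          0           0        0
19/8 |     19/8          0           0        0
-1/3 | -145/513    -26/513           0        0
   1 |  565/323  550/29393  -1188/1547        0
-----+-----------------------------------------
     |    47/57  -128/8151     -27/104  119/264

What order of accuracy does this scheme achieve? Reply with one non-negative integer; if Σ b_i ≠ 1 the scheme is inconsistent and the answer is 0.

b = (47/57, -128/8151, -27/104, 119/264)
c = (0, 19/8, -1/3, 1)
Ac = (0, 0, -13/108, 143/476)
Σ b_i: 47/57·1 + (-128/8151)·1 + (-27/104)·1 + 119/264·1 = 1 ✓
b·c: (-128/8151)·19/8 + (-27/104)·(-1/3) + 119/264·1 = 1/2 ✓
b·c²: (-128/8151)·361/64 + (-27/104)·1/9 + 119/264·1 = 1/3 ✓
b·Ac: (-27/104)·(-13/108) + 119/264·143/476 = 1/6 ✓
b·c³: (-128/8151)·6859/512 + (-27/104)·(-1/27) + 119/264·1 = 1/4 ✓
b·(c∘Ac): (-27/104)·13/324 + 119/264·143/476 = 1/8 ✓
b·Ac²: (-27/104)·(-247/864) + 119/264·11/544 = 1/12 ✓
b·A²c: 119/264·11/119 = 1/24 ✓; 4 stages ⇒ order 4.

4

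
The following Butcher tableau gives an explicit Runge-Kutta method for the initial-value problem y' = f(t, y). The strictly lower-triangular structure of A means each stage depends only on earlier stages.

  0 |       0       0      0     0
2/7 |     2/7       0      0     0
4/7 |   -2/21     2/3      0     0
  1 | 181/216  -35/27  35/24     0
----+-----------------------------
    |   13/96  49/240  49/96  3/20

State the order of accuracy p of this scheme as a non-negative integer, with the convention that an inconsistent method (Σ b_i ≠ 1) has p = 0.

4

b = (13/96, 49/240, 49/96, 3/20)
c = (0, 2/7, 4/7, 1)
Ac = (0, 0, 4/21, 25/54)
Σ b_i: 13/96·1 + 49/240·1 + 49/96·1 + 3/20·1 = 1 ✓
b·c: 49/240·2/7 + 49/96·4/7 + 3/20·1 = 1/2 ✓
b·c²: 49/240·4/49 + 49/96·16/49 + 3/20·1 = 1/3 ✓
b·Ac: 49/96·4/21 + 3/20·25/54 = 1/6 ✓
b·c³: 49/240·8/343 + 49/96·64/343 + 3/20·1 = 1/4 ✓
b·(c∘Ac): 49/96·16/147 + 3/20·25/54 = 1/8 ✓
b·Ac²: 49/96·8/147 + 3/20·10/27 = 1/12 ✓
b·A²c: 3/20·5/18 = 1/24 ✓; 4 stages ⇒ order 4.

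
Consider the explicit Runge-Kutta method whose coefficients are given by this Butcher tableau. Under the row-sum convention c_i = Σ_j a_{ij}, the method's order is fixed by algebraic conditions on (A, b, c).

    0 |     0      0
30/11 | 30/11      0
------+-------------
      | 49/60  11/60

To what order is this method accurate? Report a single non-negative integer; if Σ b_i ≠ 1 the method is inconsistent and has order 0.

b = (49/60, 11/60)
c = (0, 30/11)
Σ b_i: 49/60·1 + 11/60·1 = 1 ✓
b·c: 11/60·30/11 = 1/2 ✓; 2 stages ⇒ order 2.

2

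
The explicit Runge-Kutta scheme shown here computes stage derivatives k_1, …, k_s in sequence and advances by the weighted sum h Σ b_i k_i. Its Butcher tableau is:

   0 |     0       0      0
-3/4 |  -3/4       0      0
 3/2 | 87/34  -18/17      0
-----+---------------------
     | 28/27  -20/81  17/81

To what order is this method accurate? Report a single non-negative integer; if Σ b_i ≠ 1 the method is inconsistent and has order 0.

3

b = (28/27, -20/81, 17/81)
c = (0, -3/4, 3/2)
Ac = (0, 0, 27/34)
Σ b_i: 28/27·1 + (-20/81)·1 + 17/81·1 = 1 ✓
b·c: (-20/81)·(-3/4) + 17/81·3/2 = 1/2 ✓
b·c²: (-20/81)·9/16 + 17/81·9/4 = 1/3 ✓
b·Ac: 17/81·27/34 = 1/6 ✓; 3 stages ⇒ order 3.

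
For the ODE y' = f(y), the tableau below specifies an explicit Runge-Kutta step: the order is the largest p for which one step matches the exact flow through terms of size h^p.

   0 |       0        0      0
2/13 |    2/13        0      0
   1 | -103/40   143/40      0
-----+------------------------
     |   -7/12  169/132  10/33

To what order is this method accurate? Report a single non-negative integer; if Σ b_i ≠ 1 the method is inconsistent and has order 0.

b = (-7/12, 169/132, 10/33)
c = (0, 2/13, 1)
Ac = (0, 0, 11/20)
Σ b_i: (-7/12)·1 + 169/132·1 + 10/33·1 = 1 ✓
b·c: 169/132·2/13 + 10/33·1 = 1/2 ✓
b·c²: 169/132·4/169 + 10/33·1 = 1/3 ✓
b·Ac: 10/33·11/20 = 1/6 ✓; 3 stages ⇒ order 3.

3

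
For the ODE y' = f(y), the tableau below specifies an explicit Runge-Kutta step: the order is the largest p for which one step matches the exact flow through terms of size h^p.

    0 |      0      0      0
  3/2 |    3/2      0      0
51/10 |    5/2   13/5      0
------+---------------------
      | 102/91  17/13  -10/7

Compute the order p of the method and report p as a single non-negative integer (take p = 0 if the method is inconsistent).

b = (102/91, 17/13, -10/7)
c = (0, 3/2, 51/10)
Ac = (0, 0, 39/10)
Σ b_i: 102/91·1 + 17/13·1 + (-10/7)·1 = 1 ✓
b·c: 17/13·3/2 + (-10/7)·51/10 = -969/182 ≠ 1/2 ⇒ order 1.

1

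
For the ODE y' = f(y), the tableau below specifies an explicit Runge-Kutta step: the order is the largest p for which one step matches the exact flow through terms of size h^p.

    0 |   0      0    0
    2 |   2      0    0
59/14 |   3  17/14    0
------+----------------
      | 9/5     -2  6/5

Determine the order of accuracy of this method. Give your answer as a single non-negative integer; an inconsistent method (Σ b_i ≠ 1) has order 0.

b = (9/5, -2, 6/5)
c = (0, 2, 59/14)
Ac = (0, 0, 17/7)
Σ b_i: 9/5·1 + (-2)·1 + 6/5·1 = 1 ✓
b·c: (-2)·2 + 6/5·59/14 = 37/35 ≠ 1/2 ⇒ order 1.

1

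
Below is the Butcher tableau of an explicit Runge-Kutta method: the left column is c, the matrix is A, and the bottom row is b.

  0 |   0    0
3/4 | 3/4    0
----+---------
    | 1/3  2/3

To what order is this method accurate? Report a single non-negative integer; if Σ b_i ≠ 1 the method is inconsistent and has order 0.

2

b = (1/3, 2/3)
c = (0, 3/4)
Σ b_i: 1/3·1 + 2/3·1 = 1 ✓
b·c: 2/3·3/4 = 1/2 ✓; 2 stages ⇒ order 2.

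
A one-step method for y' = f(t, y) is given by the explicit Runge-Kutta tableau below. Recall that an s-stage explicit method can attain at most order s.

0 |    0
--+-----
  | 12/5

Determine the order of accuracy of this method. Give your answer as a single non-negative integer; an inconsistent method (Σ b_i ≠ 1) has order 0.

0

b = (12/5)
c = (0)
Σ b_i: 12/5·1 = 12/5 ≠ 1 ⇒ order 0.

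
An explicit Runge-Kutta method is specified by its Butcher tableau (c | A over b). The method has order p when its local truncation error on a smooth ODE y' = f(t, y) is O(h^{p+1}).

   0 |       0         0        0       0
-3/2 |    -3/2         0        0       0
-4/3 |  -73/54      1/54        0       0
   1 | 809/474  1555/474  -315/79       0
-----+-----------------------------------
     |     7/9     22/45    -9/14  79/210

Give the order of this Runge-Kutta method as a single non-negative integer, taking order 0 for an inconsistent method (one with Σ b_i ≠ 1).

b = (7/9, 22/45, -9/14, 79/210)
c = (0, -3/2, -4/3, 1)
Ac = (0, 0, -1/36, 125/316)
Σ b_i: 7/9·1 + 22/45·1 + (-9/14)·1 + 79/210·1 = 1 ✓
b·c: 22/45·(-3/2) + (-9/14)·(-4/3) + 79/210·1 = 1/2 ✓
b·c²: 22/45·9/4 + (-9/14)·16/9 + 79/210·1 = 1/3 ✓
b·Ac: (-9/14)·(-1/36) + 79/210·125/316 = 1/6 ✓
b·c³: 22/45·(-27/8) + (-9/14)·(-64/27) + 79/210·1 = 1/4 ✓
b·(c∘Ac): (-9/14)·1/27 + 79/210·125/316 = 1/8 ✓
b·Ac²: (-9/14)·1/24 + 79/210·185/632 = 1/12 ✓
b·A²c: 79/210·35/316 = 1/24 ✓; 4 stages ⇒ order 4.

4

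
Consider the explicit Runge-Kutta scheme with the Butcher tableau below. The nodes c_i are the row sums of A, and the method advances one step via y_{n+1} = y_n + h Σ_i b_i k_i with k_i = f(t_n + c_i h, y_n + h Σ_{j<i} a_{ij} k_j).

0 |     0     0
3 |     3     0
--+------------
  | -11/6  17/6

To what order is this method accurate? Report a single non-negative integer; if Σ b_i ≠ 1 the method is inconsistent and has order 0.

1

b = (-11/6, 17/6)
c = (0, 3)
Σ b_i: (-11/6)·1 + 17/6·1 = 1 ✓
b·c: 17/6·3 = 17/2 ≠ 1/2 ⇒ order 1.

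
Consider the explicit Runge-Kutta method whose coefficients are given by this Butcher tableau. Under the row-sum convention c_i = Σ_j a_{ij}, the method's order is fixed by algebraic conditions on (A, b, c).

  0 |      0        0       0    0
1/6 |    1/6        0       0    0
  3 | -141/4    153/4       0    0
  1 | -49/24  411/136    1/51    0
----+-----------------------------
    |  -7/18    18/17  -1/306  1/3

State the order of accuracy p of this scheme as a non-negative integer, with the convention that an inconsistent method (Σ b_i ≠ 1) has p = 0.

4

b = (-7/18, 18/17, -1/306, 1/3)
c = (0, 1/6, 3, 1)
Ac = (0, 0, 51/8, 9/16)
Σ b_i: (-7/18)·1 + 18/17·1 + (-1/306)·1 + 1/3·1 = 1 ✓
b·c: 18/17·1/6 + (-1/306)·3 + 1/3·1 = 1/2 ✓
b·c²: 18/17·1/36 + (-1/306)·9 + 1/3·1 = 1/3 ✓
b·Ac: (-1/306)·51/8 + 1/3·9/16 = 1/6 ✓
b·c³: 18/17·1/216 + (-1/306)·27 + 1/3·1 = 1/4 ✓
b·(c∘Ac): (-1/306)·153/8 + 1/3·9/16 = 1/8 ✓
b·Ac²: (-1/306)·17/16 + 1/3·25/96 = 1/12 ✓
b·A²c: 1/3·1/8 = 1/24 ✓; 4 stages ⇒ order 4.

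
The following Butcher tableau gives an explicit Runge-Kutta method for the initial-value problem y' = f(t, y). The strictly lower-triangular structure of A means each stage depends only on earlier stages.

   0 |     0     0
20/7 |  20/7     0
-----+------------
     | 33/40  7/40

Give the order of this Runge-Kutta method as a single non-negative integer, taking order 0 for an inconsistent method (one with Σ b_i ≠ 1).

2

b = (33/40, 7/40)
c = (0, 20/7)
Σ b_i: 33/40·1 + 7/40·1 = 1 ✓
b·c: 7/40·20/7 = 1/2 ✓; 2 stages ⇒ order 2.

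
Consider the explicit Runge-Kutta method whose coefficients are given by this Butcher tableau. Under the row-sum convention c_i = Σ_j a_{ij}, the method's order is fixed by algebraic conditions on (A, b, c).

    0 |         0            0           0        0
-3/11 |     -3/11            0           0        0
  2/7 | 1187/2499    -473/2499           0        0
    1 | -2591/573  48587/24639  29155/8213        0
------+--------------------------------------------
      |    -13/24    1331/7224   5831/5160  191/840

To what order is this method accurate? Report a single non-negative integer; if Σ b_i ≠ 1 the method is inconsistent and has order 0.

4

b = (-13/24, 1331/7224, 5831/5160, 191/840)
c = (0, -3/11, 2/7, 1)
Ac = (0, 0, 43/833, 91/191)
Σ b_i: (-13/24)·1 + 1331/7224·1 + 5831/5160·1 + 191/840·1 = 1 ✓
b·c: 1331/7224·(-3/11) + 5831/5160·2/7 + 191/840·1 = 1/2 ✓
b·c²: 1331/7224·9/121 + 5831/5160·4/49 + 191/840·1 = 1/3 ✓
b·Ac: 5831/5160·43/833 + 191/840·91/191 = 1/6 ✓
b·c³: 1331/7224·(-27/1331) + 5831/5160·8/343 + 191/840·1 = 1/4 ✓
b·(c∘Ac): 5831/5160·86/5831 + 191/840·91/191 = 1/8 ✓
b·Ac²: 5831/5160·(-129/9163) + 191/840·917/2101 = 1/12 ✓
b·A²c: 191/840·35/191 = 1/24 ✓; 4 stages ⇒ order 4.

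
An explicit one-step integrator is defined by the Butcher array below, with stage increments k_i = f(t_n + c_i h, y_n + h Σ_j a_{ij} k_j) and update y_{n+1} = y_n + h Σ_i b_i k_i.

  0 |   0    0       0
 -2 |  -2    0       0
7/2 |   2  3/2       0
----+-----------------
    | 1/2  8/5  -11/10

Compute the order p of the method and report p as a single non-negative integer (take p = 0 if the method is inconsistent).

1

b = (1/2, 8/5, -11/10)
c = (0, -2, 7/2)
Ac = (0, 0, -3)
Σ b_i: 1/2·1 + 8/5·1 + (-11/10)·1 = 1 ✓
b·c: 8/5·(-2) + (-11/10)·7/2 = -141/20 ≠ 1/2 ⇒ order 1.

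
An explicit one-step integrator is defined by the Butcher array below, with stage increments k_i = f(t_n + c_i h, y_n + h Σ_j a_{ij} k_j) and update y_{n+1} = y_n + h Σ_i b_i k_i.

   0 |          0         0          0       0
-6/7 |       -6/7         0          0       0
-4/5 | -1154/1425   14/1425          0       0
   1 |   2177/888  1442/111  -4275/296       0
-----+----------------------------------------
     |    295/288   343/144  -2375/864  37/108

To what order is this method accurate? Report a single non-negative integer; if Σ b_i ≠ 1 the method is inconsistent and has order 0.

b = (295/288, 343/144, -2375/864, 37/108)
c = (0, -6/7, -4/5, 1)
Ac = (0, 0, -4/475, 31/74)
Σ b_i: 295/288·1 + 343/144·1 + (-2375/864)·1 + 37/108·1 = 1 ✓
b·c: 343/144·(-6/7) + (-2375/864)·(-4/5) + 37/108·1 = 1/2 ✓
b·c²: 343/144·36/49 + (-2375/864)·16/25 + 37/108·1 = 1/3 ✓
b·Ac: (-2375/864)·(-4/475) + 37/108·31/74 = 1/6 ✓
b·c³: 343/144·(-216/343) + (-2375/864)·(-64/125) + 37/108·1 = 1/4 ✓
b·(c∘Ac): (-2375/864)·16/2375 + 37/108·31/74 = 1/8 ✓
b·Ac²: (-2375/864)·24/3325 + 37/108·78/259 = 1/12 ✓
b·A²c: 37/108·9/74 = 1/24 ✓; 4 stages ⇒ order 4.

4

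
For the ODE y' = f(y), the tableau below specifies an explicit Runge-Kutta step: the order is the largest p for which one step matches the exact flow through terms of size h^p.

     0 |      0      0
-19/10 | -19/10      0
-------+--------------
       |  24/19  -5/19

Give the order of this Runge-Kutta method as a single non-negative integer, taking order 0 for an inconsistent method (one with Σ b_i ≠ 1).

2

b = (24/19, -5/19)
c = (0, -19/10)
Σ b_i: 24/19·1 + (-5/19)·1 = 1 ✓
b·c: (-5/19)·(-19/10) = 1/2 ✓; 2 stages ⇒ order 2.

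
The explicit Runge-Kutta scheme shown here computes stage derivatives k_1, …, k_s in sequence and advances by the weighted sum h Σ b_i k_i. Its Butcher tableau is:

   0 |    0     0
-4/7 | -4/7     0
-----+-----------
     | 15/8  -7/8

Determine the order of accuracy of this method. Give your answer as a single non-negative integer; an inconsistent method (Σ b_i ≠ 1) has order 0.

b = (15/8, -7/8)
c = (0, -4/7)
Σ b_i: 15/8·1 + (-7/8)·1 = 1 ✓
b·c: (-7/8)·(-4/7) = 1/2 ✓; 2 stages ⇒ order 2.

2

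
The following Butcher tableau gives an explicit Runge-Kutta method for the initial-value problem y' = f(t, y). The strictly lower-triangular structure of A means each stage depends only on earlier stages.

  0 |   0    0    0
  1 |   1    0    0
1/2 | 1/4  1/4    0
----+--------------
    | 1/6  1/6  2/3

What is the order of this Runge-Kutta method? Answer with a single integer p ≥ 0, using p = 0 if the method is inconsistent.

b = (1/6, 1/6, 2/3)
c = (0, 1, 1/2)
Ac = (0, 0, 1/4)
Σ b_i: 1/6·1 + 1/6·1 + 2/3·1 = 1 ✓
b·c: 1/6·1 + 2/3·1/2 = 1/2 ✓
b·c²: 1/6·1 + 2/3·1/4 = 1/3 ✓
b·Ac: 2/3·1/4 = 1/6 ✓; 3 stages ⇒ order 3.

3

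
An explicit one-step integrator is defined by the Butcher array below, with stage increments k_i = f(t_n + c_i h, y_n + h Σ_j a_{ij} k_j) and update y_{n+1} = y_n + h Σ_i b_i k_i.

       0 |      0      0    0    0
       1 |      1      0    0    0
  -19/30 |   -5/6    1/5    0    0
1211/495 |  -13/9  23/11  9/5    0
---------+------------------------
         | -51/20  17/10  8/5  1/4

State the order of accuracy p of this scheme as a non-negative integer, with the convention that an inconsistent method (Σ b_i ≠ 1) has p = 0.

1

b = (-51/20, 17/10, 8/5, 1/4)
c = (0, 1, -19/30, 1211/495)
Ac = (0, 0, 1/5, 523/550)
Σ b_i: (-51/20)·1 + 17/10·1 + 8/5·1 + 1/4·1 = 1 ✓
b·c: 17/10·1 + 8/5·(-19/30) + 1/4·1211/495 = 12853/9900 ≠ 1/2 ⇒ order 1.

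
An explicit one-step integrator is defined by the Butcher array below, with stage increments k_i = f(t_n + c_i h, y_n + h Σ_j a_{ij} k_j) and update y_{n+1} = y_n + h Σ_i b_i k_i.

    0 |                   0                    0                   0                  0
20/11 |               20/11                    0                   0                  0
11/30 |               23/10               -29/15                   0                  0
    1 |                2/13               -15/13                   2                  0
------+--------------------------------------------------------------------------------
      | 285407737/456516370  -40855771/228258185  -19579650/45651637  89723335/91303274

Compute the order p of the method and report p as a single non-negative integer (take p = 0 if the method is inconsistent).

3

b = (285407737/456516370, -40855771/228258185, -19579650/45651637, 89723335/91303274)
c = (0, 20/11, 11/30, 1)
Ac = (0, 0, -116/33, -2927/2145)
Σ b_i: 285407737/456516370·1 + (-40855771/228258185)·1 + (-19579650/45651637)·1 + 89723335/91303274·1 = 1 ✓
b·c: (-40855771/228258185)·20/11 + (-19579650/45651637)·11/30 + 89723335/91303274·1 = 1/2 ✓
b·c²: (-40855771/228258185)·400/121 + (-19579650/45651637)·121/900 + 89723335/91303274·1 = 1/3 ✓
b·Ac: (-19579650/45651637)·(-116/33) + 89723335/91303274·(-2927/2145) = 1/6 ✓
b·c³: (-40855771/228258185)·8000/1331 + (-19579650/45651637)·1331/27000 + 89723335/91303274·1 = -10328490721/90390241260 ≠ 1/4 ⇒ order 3.
b·(c∘Ac): (-19579650/45651637)·(-58/45) + 89723335/91303274·(-2927/2145) = -791578411/1004336014 ≠ 1/8
b·Ac²: (-19579650/45651637)·(-2320/363) + 89723335/91303274·(-2509667/707850) = -67159468223/90390241260 ≠ 1/12
b·A²c: 89723335/91303274·(-232/33) = -10407906860/1506504021 ≠ 1/24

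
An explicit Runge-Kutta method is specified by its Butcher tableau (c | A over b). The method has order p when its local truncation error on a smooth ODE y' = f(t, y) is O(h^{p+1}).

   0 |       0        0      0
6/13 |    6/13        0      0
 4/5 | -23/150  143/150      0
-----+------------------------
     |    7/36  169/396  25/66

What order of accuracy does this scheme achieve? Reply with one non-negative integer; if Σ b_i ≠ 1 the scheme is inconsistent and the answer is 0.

b = (7/36, 169/396, 25/66)
c = (0, 6/13, 4/5)
Ac = (0, 0, 11/25)
Σ b_i: 7/36·1 + 169/396·1 + 25/66·1 = 1 ✓
b·c: 169/396·6/13 + 25/66·4/5 = 1/2 ✓
b·c²: 169/396·36/169 + 25/66·16/25 = 1/3 ✓
b·Ac: 25/66·11/25 = 1/6 ✓; 3 stages ⇒ order 3.

3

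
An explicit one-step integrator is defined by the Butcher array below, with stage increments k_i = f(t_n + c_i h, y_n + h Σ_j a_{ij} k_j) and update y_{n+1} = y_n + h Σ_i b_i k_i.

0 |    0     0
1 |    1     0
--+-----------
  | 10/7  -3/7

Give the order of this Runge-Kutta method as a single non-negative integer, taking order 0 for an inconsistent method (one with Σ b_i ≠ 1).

b = (10/7, -3/7)
c = (0, 1)
Σ b_i: 10/7·1 + (-3/7)·1 = 1 ✓
b·c: (-3/7)·1 = -3/7 ≠ 1/2 ⇒ order 1.

1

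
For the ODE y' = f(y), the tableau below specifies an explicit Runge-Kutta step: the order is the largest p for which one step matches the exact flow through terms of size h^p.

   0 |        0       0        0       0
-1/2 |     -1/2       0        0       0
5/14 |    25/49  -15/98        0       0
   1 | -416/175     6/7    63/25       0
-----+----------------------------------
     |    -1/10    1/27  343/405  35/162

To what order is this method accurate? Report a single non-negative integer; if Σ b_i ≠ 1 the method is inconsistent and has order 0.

4

b = (-1/10, 1/27, 343/405, 35/162)
c = (0, -1/2, 5/14, 1)
Ac = (0, 0, 15/196, 33/70)
Σ b_i: (-1/10)·1 + 1/27·1 + 343/405·1 + 35/162·1 = 1 ✓
b·c: 1/27·(-1/2) + 343/405·5/14 + 35/162·1 = 1/2 ✓
b·c²: 1/27·1/4 + 343/405·25/196 + 35/162·1 = 1/3 ✓
b·Ac: 343/405·15/196 + 35/162·33/70 = 1/6 ✓
b·c³: 1/27·(-1/8) + 343/405·125/2744 + 35/162·1 = 1/4 ✓
b·(c∘Ac): 343/405·75/2744 + 35/162·33/70 = 1/8 ✓
b·Ac²: 343/405·(-15/392) + 35/162·15/28 = 1/12 ✓
b·A²c: 35/162·27/140 = 1/24 ✓; 4 stages ⇒ order 4.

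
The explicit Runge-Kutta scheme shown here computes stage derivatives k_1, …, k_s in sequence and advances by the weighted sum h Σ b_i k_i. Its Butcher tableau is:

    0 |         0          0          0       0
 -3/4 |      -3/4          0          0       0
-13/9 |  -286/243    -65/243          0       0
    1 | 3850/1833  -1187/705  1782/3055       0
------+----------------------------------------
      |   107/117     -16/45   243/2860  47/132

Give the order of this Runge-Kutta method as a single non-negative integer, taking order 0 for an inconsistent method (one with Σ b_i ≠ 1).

4

b = (107/117, -16/45, 243/2860, 47/132)
c = (0, -3/4, -13/9, 1)
Ac = (0, 0, 65/324, 79/188)
Σ b_i: 107/117·1 + (-16/45)·1 + 243/2860·1 + 47/132·1 = 1 ✓
b·c: (-16/45)·(-3/4) + 243/2860·(-13/9) + 47/132·1 = 1/2 ✓
b·c²: (-16/45)·9/16 + 243/2860·169/81 + 47/132·1 = 1/3 ✓
b·Ac: 243/2860·65/324 + 47/132·79/188 = 1/6 ✓
b·c³: (-16/45)·(-27/64) + 243/2860·(-2197/729) + 47/132·1 = 1/4 ✓
b·(c∘Ac): 243/2860·(-845/2916) + 47/132·79/188 = 1/8 ✓
b·Ac²: 243/2860·(-65/432) + 47/132·203/752 = 1/12 ✓
b·A²c: 47/132·11/94 = 1/24 ✓; 4 stages ⇒ order 4.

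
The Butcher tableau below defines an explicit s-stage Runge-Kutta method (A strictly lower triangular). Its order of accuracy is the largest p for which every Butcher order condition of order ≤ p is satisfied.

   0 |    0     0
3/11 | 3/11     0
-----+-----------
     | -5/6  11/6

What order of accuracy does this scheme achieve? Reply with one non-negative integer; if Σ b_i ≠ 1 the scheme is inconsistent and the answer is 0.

b = (-5/6, 11/6)
c = (0, 3/11)
Σ b_i: (-5/6)·1 + 11/6·1 = 1 ✓
b·c: 11/6·3/11 = 1/2 ✓; 2 stages ⇒ order 2.

2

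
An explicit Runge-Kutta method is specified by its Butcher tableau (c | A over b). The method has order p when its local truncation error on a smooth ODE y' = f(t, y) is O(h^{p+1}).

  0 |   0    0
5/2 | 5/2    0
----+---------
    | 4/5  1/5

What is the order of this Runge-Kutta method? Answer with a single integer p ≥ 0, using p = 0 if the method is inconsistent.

2

b = (4/5, 1/5)
c = (0, 5/2)
Σ b_i: 4/5·1 + 1/5·1 = 1 ✓
b·c: 1/5·5/2 = 1/2 ✓; 2 stages ⇒ order 2.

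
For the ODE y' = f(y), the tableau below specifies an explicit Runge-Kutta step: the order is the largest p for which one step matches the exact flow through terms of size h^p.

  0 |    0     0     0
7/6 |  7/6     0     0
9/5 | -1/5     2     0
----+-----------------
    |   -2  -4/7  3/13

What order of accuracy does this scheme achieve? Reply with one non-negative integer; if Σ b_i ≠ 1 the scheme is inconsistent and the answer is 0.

b = (-2, -4/7, 3/13)
c = (0, 7/6, 9/5)
Ac = (0, 0, 7/3)
Σ b_i: (-2)·1 + (-4/7)·1 + 3/13·1 = -213/91 ≠ 1 ⇒ order 0.

0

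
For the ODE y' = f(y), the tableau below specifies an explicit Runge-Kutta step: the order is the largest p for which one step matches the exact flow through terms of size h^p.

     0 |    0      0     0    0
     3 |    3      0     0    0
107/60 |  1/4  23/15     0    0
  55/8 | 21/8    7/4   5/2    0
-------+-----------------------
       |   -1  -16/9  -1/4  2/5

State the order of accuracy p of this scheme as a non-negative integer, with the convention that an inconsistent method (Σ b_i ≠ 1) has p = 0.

b = (-1, -16/9, -1/4, 2/5)
c = (0, 3, 107/60, 55/8)
Ac = (0, 0, 23/5, 233/24)
Σ b_i: (-1)·1 + (-16/9)·1 + (-1/4)·1 + 2/5·1 = -473/180 ≠ 1 ⇒ order 0.

0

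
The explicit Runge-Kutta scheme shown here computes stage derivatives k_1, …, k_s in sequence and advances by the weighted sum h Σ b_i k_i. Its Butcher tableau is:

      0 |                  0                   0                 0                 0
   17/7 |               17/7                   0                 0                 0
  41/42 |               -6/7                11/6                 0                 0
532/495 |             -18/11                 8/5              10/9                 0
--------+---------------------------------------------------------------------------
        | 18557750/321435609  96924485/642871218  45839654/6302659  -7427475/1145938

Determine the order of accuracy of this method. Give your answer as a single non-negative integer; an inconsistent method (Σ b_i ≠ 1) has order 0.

b = (18557750/321435609, 96924485/642871218, 45839654/6302659, -7427475/1145938)
c = (0, 17/7, 41/42, 532/495)
Ac = (0, 0, 187/42, 671/135)
Σ b_i: 18557750/321435609·1 + 96924485/642871218·1 + 45839654/6302659·1 + (-7427475/1145938)·1 = 1 ✓
b·c: 96924485/642871218·17/7 + 45839654/6302659·41/42 + (-7427475/1145938)·532/495 = 1/2 ✓
b·c²: 96924485/642871218·289/49 + 45839654/6302659·1681/1764 + (-7427475/1145938)·283024/245025 = 1/3 ✓
b·Ac: 45839654/6302659·187/42 + (-7427475/1145938)·671/135 = 1/6 ✓
b·c³: 96924485/642871218·4913/343 + 45839654/6302659·68921/74088 + (-7427475/1145938)·150568768/121287375 = 4837549848751/5503355785620 ≠ 1/4 ⇒ order 3.
b·(c∘Ac): 45839654/6302659·7667/1764 + (-7427475/1145938)·32452/6075 = -652431053/216582282 ≠ 1/8
b·Ac²: 45839654/6302659·3179/294 + (-7427475/1145938)·416569/39690 = 10729163741/1010717316 ≠ 1/12
b·A²c: (-7427475/1145938)·935/189 = -771632125/24064698 ≠ 1/24

3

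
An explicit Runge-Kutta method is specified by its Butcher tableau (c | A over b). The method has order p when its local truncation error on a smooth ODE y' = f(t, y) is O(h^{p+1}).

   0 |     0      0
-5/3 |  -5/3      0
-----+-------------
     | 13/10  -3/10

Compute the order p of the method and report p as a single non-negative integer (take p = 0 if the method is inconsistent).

b = (13/10, -3/10)
c = (0, -5/3)
Σ b_i: 13/10·1 + (-3/10)·1 = 1 ✓
b·c: (-3/10)·(-5/3) = 1/2 ✓; 2 stages ⇒ order 2.

2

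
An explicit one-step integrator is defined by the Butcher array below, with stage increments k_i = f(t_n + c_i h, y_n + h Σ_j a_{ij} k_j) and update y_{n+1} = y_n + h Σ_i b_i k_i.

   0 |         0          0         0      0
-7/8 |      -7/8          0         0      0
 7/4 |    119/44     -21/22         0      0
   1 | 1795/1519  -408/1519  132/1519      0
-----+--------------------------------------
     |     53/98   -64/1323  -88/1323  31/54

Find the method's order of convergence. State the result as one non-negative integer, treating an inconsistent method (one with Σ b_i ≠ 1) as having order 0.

b = (53/98, -64/1323, -88/1323, 31/54)
c = (0, -7/8, 7/4, 1)
Ac = (0, 0, 147/176, 12/31)
Σ b_i: 53/98·1 + (-64/1323)·1 + (-88/1323)·1 + 31/54·1 = 1 ✓
b·c: (-64/1323)·(-7/8) + (-88/1323)·7/4 + 31/54·1 = 1/2 ✓
b·c²: (-64/1323)·49/64 + (-88/1323)·49/16 + 31/54·1 = 1/3 ✓
b·Ac: (-88/1323)·147/176 + 31/54·12/31 = 1/6 ✓
b·c³: (-64/1323)·(-343/512) + (-88/1323)·343/64 + 31/54·1 = 1/4 ✓
b·(c∘Ac): (-88/1323)·1029/704 + 31/54·12/31 = 1/8 ✓
b·Ac²: (-88/1323)·(-1029/1408) + 31/54·15/248 = 1/12 ✓
b·A²c: 31/54·9/124 = 1/24 ✓; 4 stages ⇒ order 4.

4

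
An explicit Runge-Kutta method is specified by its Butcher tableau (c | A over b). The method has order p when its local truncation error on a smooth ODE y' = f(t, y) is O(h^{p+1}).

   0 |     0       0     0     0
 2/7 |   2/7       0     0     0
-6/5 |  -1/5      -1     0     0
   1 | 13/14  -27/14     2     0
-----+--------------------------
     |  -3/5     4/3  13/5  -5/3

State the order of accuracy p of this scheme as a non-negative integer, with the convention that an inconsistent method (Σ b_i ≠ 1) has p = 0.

0

b = (-3/5, 4/3, 13/5, -5/3)
c = (0, 2/7, -6/5, 1)
Ac = (0, 0, -2/7, -723/245)
Σ b_i: (-3/5)·1 + 4/3·1 + 13/5·1 + (-5/3)·1 = 5/3 ≠ 1 ⇒ order 0.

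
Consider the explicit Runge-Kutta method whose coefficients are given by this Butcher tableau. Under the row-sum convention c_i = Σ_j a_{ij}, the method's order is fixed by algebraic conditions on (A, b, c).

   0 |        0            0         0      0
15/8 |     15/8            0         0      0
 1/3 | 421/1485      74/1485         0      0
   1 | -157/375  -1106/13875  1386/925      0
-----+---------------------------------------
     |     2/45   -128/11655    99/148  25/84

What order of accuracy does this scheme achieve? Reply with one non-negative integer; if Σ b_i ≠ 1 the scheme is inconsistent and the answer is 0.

4

b = (2/45, -128/11655, 99/148, 25/84)
c = (0, 15/8, 1/3, 1)
Ac = (0, 0, 37/396, 7/20)
Σ b_i: 2/45·1 + (-128/11655)·1 + 99/148·1 + 25/84·1 = 1 ✓
b·c: (-128/11655)·15/8 + 99/148·1/3 + 25/84·1 = 1/2 ✓
b·c²: (-128/11655)·225/64 + 99/148·1/9 + 25/84·1 = 1/3 ✓
b·Ac: 99/148·37/396 + 25/84·7/20 = 1/6 ✓
b·c³: (-128/11655)·3375/512 + 99/148·1/27 + 25/84·1 = 1/4 ✓
b·(c∘Ac): 99/148·37/1188 + 25/84·7/20 = 1/8 ✓
b·Ac²: 99/148·185/1056 + 25/84·(-91/800) = 1/12 ✓
b·A²c: 25/84·7/50 = 1/24 ✓; 4 stages ⇒ order 4.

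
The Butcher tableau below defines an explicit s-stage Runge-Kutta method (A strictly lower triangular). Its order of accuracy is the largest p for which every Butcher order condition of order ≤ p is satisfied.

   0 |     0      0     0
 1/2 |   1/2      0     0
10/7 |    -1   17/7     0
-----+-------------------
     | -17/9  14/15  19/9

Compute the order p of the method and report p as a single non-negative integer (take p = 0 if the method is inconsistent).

0

b = (-17/9, 14/15, 19/9)
c = (0, 1/2, 10/7)
Ac = (0, 0, 17/14)
Σ b_i: (-17/9)·1 + 14/15·1 + 19/9·1 = 52/45 ≠ 1 ⇒ order 0.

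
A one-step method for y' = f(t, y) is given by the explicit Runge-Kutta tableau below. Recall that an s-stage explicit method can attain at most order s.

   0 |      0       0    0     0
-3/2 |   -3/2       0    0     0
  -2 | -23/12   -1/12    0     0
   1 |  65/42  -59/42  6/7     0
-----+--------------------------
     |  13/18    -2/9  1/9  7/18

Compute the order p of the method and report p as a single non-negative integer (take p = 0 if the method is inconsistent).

b = (13/18, -2/9, 1/9, 7/18)
c = (0, -3/2, -2, 1)
Ac = (0, 0, 1/8, 11/28)
Σ b_i: 13/18·1 + (-2/9)·1 + 1/9·1 + 7/18·1 = 1 ✓
b·c: (-2/9)·(-3/2) + 1/9·(-2) + 7/18·1 = 1/2 ✓
b·c²: (-2/9)·9/4 + 1/9·4 + 7/18·1 = 1/3 ✓
b·Ac: 1/9·1/8 + 7/18·11/28 = 1/6 ✓
b·c³: (-2/9)·(-27/8) + 1/9·(-8) + 7/18·1 = 1/4 ✓
b·(c∘Ac): 1/9·(-1/4) + 7/18·11/28 = 1/8 ✓
b·Ac²: 1/9·(-3/16) + 7/18·15/56 = 1/12 ✓
b·A²c: 7/18·3/28 = 1/24 ✓; 4 stages ⇒ order 4.

4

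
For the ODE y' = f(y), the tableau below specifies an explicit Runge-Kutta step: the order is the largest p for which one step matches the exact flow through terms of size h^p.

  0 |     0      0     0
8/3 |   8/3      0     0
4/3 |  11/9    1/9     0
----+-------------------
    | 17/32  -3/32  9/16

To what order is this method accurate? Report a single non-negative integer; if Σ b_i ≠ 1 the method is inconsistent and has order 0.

b = (17/32, -3/32, 9/16)
c = (0, 8/3, 4/3)
Ac = (0, 0, 8/27)
Σ b_i: 17/32·1 + (-3/32)·1 + 9/16·1 = 1 ✓
b·c: (-3/32)·8/3 + 9/16·4/3 = 1/2 ✓
b·c²: (-3/32)·64/9 + 9/16·16/9 = 1/3 ✓
b·Ac: 9/16·8/27 = 1/6 ✓; 3 stages ⇒ order 3.

3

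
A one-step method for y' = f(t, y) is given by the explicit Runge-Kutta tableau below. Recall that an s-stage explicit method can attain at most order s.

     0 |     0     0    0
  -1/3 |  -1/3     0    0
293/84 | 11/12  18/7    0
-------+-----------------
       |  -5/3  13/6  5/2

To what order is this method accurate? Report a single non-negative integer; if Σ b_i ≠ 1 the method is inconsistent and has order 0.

0

b = (-5/3, 13/6, 5/2)
c = (0, -1/3, 293/84)
Ac = (0, 0, -6/7)
Σ b_i: (-5/3)·1 + 13/6·1 + 5/2·1 = 3 ≠ 1 ⇒ order 0.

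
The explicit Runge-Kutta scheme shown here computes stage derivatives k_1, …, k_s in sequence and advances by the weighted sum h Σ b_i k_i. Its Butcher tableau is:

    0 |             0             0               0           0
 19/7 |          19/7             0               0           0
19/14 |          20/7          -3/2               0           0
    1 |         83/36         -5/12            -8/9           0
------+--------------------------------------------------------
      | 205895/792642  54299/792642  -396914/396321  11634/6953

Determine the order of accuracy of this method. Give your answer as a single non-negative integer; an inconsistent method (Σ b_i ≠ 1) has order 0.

b = (205895/792642, 54299/792642, -396914/396321, 11634/6953)
c = (0, 19/7, 19/14, 1)
Ac = (0, 0, -57/14, -589/252)
Σ b_i: 205895/792642·1 + 54299/792642·1 + (-396914/396321)·1 + 11634/6953·1 = 1 ✓
b·c: 54299/792642·19/7 + (-396914/396321)·19/14 + 11634/6953·1 = 1/2 ✓
b·c²: 54299/792642·361/49 + (-396914/396321)·361/196 + 11634/6953·1 = 1/3 ✓
b·Ac: (-396914/396321)·(-57/14) + 11634/6953·(-589/252) = 1/6 ✓
b·c³: 54299/792642·6859/343 + (-396914/396321)·6859/2744 + 11634/6953·1 = 735545/1362788 ≠ 1/4 ⇒ order 3.
b·(c∘Ac): (-396914/396321)·(-1083/196) + 11634/6953·(-589/252) = 236968/146013 ≠ 1/8
b·Ac²: (-396914/396321)·(-1083/98) + 11634/6953·(-8303/1764) = 932083/292026 ≠ 1/12
b·A²c: 11634/6953·76/21 = 42104/6953 ≠ 1/24

3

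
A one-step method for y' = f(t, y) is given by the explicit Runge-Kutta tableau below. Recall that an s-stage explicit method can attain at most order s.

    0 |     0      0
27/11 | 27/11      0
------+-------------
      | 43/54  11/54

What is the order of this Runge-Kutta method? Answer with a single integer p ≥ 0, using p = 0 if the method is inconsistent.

2

b = (43/54, 11/54)
c = (0, 27/11)
Σ b_i: 43/54·1 + 11/54·1 = 1 ✓
b·c: 11/54·27/11 = 1/2 ✓; 2 stages ⇒ order 2.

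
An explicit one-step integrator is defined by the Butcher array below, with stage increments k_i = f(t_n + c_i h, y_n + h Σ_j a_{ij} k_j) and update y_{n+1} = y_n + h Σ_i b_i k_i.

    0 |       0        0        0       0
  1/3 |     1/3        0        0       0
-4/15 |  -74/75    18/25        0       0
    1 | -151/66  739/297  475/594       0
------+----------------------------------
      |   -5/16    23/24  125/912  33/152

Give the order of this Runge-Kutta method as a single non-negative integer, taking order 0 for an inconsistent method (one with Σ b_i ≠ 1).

4

b = (-5/16, 23/24, 125/912, 33/152)
c = (0, 1/3, -4/15, 1)
Ac = (0, 0, 6/25, 61/99)
Σ b_i: (-5/16)·1 + 23/24·1 + 125/912·1 + 33/152·1 = 1 ✓
b·c: 23/24·1/3 + 125/912·(-4/15) + 33/152·1 = 1/2 ✓
b·c²: 23/24·1/9 + 125/912·16/225 + 33/152·1 = 1/3 ✓
b·Ac: 125/912·6/25 + 33/152·61/99 = 1/6 ✓
b·c³: 23/24·1/27 + 125/912·(-64/3375) + 33/152·1 = 1/4 ✓
b·(c∘Ac): 125/912·(-8/125) + 33/152·61/99 = 1/8 ✓
b·Ac²: 125/912·2/25 + 33/152·1/3 = 1/12 ✓
b·A²c: 33/152·19/99 = 1/24 ✓; 4 stages ⇒ order 4.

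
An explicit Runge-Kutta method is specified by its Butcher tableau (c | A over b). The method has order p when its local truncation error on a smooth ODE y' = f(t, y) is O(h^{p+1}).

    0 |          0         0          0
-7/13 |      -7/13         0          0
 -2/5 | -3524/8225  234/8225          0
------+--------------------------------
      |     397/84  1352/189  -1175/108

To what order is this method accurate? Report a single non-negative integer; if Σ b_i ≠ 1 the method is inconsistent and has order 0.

b = (397/84, 1352/189, -1175/108)
c = (0, -7/13, -2/5)
Ac = (0, 0, -18/1175)
Σ b_i: 397/84·1 + 1352/189·1 + (-1175/108)·1 = 1 ✓
b·c: 1352/189·(-7/13) + (-1175/108)·(-2/5) = 1/2 ✓
b·c²: 1352/189·49/169 + (-1175/108)·4/25 = 1/3 ✓
b·Ac: (-1175/108)·(-18/1175) = 1/6 ✓; 3 stages ⇒ order 3.

3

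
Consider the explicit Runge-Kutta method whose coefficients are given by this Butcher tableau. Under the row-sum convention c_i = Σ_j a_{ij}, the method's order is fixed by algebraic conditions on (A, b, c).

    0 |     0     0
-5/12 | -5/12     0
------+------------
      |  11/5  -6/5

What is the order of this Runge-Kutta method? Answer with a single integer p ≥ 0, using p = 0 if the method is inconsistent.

2

b = (11/5, -6/5)
c = (0, -5/12)
Σ b_i: 11/5·1 + (-6/5)·1 = 1 ✓
b·c: (-6/5)·(-5/12) = 1/2 ✓; 2 stages ⇒ order 2.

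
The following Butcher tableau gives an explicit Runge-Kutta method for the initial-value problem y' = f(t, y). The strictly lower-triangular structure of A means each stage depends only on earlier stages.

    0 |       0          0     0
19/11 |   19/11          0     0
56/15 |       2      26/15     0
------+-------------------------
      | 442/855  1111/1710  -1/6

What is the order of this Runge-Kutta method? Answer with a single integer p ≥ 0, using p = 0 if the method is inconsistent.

b = (442/855, 1111/1710, -1/6)
c = (0, 19/11, 56/15)
Ac = (0, 0, 494/165)
Σ b_i: 442/855·1 + 1111/1710·1 + (-1/6)·1 = 1 ✓
b·c: 1111/1710·19/11 + (-1/6)·56/15 = 1/2 ✓
b·c²: 1111/1710·361/121 + (-1/6)·3136/225 = -5711/14850 ≠ 1/3 ⇒ order 2.
b·Ac: (-1/6)·494/165 = -247/495 ≠ 1/6

2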